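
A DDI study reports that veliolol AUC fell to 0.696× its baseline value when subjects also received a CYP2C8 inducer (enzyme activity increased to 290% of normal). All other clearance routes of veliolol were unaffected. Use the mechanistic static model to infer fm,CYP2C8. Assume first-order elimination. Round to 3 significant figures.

0.230

Let fm be the CYP2C8 fraction. New clearance relative to baseline = fm × 2.9 + (1 − fm).
AUC ratio = 1 / (new CL fraction), so new CL fraction = 1 / 0.696 = 1.437.
fm × 2.9 + 1 − fm = 1.437  ⇒  fm × (2.9 − 1) = 0.4368  ⇒  fm = 0.230.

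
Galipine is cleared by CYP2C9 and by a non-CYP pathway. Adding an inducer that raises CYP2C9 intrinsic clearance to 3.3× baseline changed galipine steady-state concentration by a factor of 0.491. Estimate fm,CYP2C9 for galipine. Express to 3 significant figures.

0.451

CL'/CL = 1 / 0.491 = 2.037
3.3·fm + (1 − fm) = 2.037
fm = (2.037 − 1) / (3.3 − 1) = 0.451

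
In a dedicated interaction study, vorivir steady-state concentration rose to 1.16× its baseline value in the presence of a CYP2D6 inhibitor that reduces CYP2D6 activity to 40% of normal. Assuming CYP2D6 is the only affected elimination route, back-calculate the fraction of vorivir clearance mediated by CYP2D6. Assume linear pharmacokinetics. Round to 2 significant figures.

Call the CYP2D6 fraction fm. After the interaction, CL_new/CL_old = fm × 0.4 + (1 − fm).
Steady-state concentration ratio = 1 / (new CL fraction), so new CL fraction = 1 / 1.16 = 0.8621.
fm × 0.4 + 1 − fm = 0.8621  ⇒  fm × (0.4 − 1) = −0.1379  ⇒  fm = 0.23.

0.23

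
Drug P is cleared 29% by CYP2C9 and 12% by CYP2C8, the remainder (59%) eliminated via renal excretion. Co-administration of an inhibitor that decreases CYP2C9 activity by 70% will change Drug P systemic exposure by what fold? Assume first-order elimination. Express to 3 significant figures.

CYP2C9: 0.29 × 0.3 = 0.087
CYP2C8: 0.12 (unchanged)
Other: 0.59 (unchanged)
Relative clearance = 0.087 + 0.12 + 0.59 = 0.797.
Systemic exposure is inversely proportional to clearance, so the fold-change is 1 / 0.797 = 1.25.

1.25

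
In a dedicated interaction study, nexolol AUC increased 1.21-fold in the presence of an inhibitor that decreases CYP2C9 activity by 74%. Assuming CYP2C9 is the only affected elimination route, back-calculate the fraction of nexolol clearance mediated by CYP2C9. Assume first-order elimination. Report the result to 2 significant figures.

Call the CYP2C9 fraction fm. After the interaction, CL_new/CL_old = fm × 0.26 + (1 − fm).
AUC ratio = 1 / (new CL fraction), so new CL fraction = 1 / 1.21 = 0.8264.
fm × 0.26 + 1 − fm = 0.8264  ⇒  fm × (0.26 − 1) = −0.1736  ⇒  fm = 0.23.

0.23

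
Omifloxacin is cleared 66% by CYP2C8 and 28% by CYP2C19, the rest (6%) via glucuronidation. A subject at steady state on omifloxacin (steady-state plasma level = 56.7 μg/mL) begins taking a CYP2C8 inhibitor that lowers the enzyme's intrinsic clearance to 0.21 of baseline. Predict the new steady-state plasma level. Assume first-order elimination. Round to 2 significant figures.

1.2 × 10² μg/mL

The CYP2C8 pathway (66% of clearance) falls to 0.21× activity: 0.66 × 0.21 = 0.1386.
CYP2C19 (28%) and the residual 6% are unaffected.
CL_new/CL_old = 0.1386 + 0.28 + 0.06 = 0.4786.
Steady-state plasma level ∝ 1/CL, so new value = 56.7 / 0.4786 = 1.2 × 10² μg/mL.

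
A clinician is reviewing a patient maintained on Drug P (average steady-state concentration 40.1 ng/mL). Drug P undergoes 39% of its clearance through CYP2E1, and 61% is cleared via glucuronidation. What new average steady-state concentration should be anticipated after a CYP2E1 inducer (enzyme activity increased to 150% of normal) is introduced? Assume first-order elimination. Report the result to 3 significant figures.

CYP2E1: 0.39 × 1.5 = 0.585
Other: 0.61 (unchanged)
Relative clearance = 0.585 + 0.61 = 1.195.
With dosing unchanged, average steady-state concentration scales as 1/CL: 40.1 / 1.195 = 33.6 ng/mL.

33.6 ng/mL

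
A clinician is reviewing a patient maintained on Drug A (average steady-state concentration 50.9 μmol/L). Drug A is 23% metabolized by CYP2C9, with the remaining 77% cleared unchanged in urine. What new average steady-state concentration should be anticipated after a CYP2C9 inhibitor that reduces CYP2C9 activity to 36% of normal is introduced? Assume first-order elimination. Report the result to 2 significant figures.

CYP2C9: 0.23 × 0.36 = 0.0828
Other: 0.77 (unchanged)
Relative clearance = 0.0828 + 0.77 = 0.8528.
New average steady-state concentration = baseline ÷ relative clearance = 50.9 / 0.8528 = 60 μmol/L.

60 μmol/L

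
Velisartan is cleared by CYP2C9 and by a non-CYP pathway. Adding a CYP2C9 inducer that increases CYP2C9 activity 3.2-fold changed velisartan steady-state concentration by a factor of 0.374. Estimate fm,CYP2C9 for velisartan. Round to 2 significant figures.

Let fm be the CYP2C9 fraction. New clearance relative to baseline = fm × 3.2 + (1 − fm).
Steady-state concentration ratio = 1 / (new CL fraction), so new CL fraction = 1 / 0.374 = 2.674.
fm × 3.2 + 1 − fm = 2.674  ⇒  fm × (3.2 − 1) = 1.674  ⇒  fm = 0.76.

0.76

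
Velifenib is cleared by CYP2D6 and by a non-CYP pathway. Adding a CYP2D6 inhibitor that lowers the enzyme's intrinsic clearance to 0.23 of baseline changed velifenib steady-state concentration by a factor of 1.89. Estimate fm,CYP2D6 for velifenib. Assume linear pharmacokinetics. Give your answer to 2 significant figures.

CL'/CL = 1 / 1.89 = 0.5291
0.23·fm + (1 − fm) = 0.5291
fm = (0.5291 − 1) / (0.23 − 1) = 0.61

0.61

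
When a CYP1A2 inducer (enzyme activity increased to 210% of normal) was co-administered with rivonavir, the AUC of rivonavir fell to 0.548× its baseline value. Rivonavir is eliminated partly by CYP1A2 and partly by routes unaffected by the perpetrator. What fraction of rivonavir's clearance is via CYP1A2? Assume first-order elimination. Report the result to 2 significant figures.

0.75

CL'/CL = 1 / 0.548 = 1.825
2.1·fm + (1 − fm) = 1.825
fm = (1.825 − 1) / (2.1 − 1) = 0.75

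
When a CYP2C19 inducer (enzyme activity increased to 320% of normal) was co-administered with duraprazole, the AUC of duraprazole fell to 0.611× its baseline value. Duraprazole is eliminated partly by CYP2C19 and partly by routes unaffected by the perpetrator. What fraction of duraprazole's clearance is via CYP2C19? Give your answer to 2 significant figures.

Write x for the fraction cleared via CYP2C19. The observed AUC change means clearance rose to 1/0.611 = 1.637 of baseline.
Only the CYP2C19 route changed, so 1.637 = x·3.2 + (1 − x), giving x = 0.29.

0.29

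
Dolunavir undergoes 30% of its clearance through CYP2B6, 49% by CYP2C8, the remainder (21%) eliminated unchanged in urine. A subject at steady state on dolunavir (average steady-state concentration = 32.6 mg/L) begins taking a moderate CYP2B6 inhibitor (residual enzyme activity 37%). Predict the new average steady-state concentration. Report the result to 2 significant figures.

40 mg/L

The CYP2B6 pathway (30% of clearance) falls to 0.37× activity: 0.3 × 0.37 = 0.111.
CYP2C8 (49%) and the residual 21% are unaffected.
CL_new/CL_old = 0.111 + 0.49 + 0.21 = 0.811.
With dosing unchanged, average steady-state concentration scales as 1/CL: 32.6 / 0.811 = 40 mg/L.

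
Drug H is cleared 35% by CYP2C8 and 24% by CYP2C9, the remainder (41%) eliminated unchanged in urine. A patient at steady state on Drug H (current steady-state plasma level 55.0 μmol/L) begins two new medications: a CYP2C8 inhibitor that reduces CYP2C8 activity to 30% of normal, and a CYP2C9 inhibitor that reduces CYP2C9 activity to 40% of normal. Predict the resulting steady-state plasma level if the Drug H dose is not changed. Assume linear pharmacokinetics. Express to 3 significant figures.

CYP2C8: 0.35 × 0.3 = 0.105
CYP2C9: 0.24 × 0.4 = 0.096
Other: 0.41 (unchanged)
CL_new/CL_old = 0.105 + 0.096 + 0.41 = 0.611.
Steady-state plasma level ∝ 1/CL: new value = 55.0 / 0.611 = 90.0 μmol/L.

90.0 μmol/L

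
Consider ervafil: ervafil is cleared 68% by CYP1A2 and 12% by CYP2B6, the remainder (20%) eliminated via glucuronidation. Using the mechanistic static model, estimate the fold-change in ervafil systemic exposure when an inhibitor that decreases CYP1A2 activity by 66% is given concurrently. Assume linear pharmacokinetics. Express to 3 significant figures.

The CYP1A2 pathway (68% of clearance) is reduced to 0.34× activity: 0.68 × 0.34 = 0.2312.
CYP2B6 (12%) and the residual 20% are unaffected.
Relative clearance = 0.2312 + 0.12 + 0.2 = 0.5512.
Systemic exposure is inversely proportional to clearance, so the fold-change is 1 / 0.5512 = 1.81.

1.81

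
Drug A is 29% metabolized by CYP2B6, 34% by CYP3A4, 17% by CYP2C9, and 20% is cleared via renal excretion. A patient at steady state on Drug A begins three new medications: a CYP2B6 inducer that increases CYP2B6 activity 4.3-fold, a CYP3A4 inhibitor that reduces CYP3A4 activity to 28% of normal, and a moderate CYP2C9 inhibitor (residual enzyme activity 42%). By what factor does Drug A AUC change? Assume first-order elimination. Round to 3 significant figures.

CYP2B6: 0.29 × 4.3 = 1.247
CYP3A4: 0.34 × 0.28 = 0.0952
CYP2C9: 0.17 × 0.42 = 0.0714
Other: 0.2 (unchanged)
CL_new/CL_old = 1.247 + 0.0952 + 0.0714 + 0.2 = 1.6136.
Net AUC ratio = 1 / 1.6136 = 0.620.

0.620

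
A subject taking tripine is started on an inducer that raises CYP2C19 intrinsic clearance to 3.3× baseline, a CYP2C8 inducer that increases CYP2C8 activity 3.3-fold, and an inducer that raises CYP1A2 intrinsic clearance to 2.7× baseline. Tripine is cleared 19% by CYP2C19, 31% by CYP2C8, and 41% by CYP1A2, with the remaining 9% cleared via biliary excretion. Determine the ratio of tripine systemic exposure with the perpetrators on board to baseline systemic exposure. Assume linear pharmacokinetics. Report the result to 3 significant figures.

0.351

The CYP2C19 pathway (19% of clearance) is boosted to 3.3× activity: 0.19 × 3.3 = 0.627.
The CYP2C8 pathway (31% of clearance) rises to 3.3× activity: 0.31 × 3.3 = 1.023.
The CYP1A2 pathway (41% of clearance) increases to 2.7× activity: 0.41 × 2.7 = 1.107.
The remaining 9% of clearance is unaffected.
New clearance relative to baseline: 0.627 + 1.023 + 1.107 + 0.09 = 2.847.
Systemic exposure ∝ 1/CL: fold-change = 1 / 2.847 = 0.351.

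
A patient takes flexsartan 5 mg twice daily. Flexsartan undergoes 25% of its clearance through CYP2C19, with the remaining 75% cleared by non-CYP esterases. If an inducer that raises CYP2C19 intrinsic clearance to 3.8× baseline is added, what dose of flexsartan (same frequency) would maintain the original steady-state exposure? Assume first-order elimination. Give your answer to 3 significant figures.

CYP2C19: 0.25 × 3.8 = 0.95
Other: 0.75 (unchanged)
New clearance relative to baseline: 0.95 + 0.75 = 1.7.
Css,avg = (dose rate)/CL, so holding Css fixed requires dose ∝ CL: 5 × 1.7 = 8.50 mg.

8.50 mg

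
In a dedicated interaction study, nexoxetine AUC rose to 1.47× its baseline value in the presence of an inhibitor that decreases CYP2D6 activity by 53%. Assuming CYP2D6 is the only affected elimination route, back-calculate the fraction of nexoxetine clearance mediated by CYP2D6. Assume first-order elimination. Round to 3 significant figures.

Write x for the fraction cleared via CYP2D6. The observed AUC change means clearance fell to 1/1.47 = 0.6803 of baseline.
Only the CYP2D6 route changed, so 0.6803 = x·0.47 + (1 − x), giving x = 0.603.

0.603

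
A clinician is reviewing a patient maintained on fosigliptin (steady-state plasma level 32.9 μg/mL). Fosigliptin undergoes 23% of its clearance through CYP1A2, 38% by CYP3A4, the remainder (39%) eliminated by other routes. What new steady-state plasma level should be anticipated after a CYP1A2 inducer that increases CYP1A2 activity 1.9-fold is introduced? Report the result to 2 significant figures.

27 μg/mL

The CYP1A2 pathway (23% of clearance) is boosted to 1.9× activity: 0.23 × 1.9 = 0.437.
CYP3A4 (38%) and the residual 39% are unaffected.
New clearance relative to baseline: 0.437 + 0.38 + 0.39 = 1.207.
Steady-state plasma level ∝ 1/CL, so new value = 32.9 / 1.207 = 27 μg/mL.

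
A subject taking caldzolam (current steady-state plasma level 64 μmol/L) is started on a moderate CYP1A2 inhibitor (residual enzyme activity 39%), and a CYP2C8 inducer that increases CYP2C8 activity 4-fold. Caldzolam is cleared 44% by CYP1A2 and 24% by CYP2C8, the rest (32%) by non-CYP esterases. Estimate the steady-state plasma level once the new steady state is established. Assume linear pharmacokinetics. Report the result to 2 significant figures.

The CYP1A2 pathway (44% of clearance) falls to 0.39× activity: 0.44 × 0.39 = 0.1716.
The CYP2C8 pathway (24% of clearance) is boosted to 4× activity: 0.24 × 4 = 0.96.
The remaining 32% of clearance is unaffected.
New clearance relative to baseline: 0.1716 + 0.96 + 0.32 = 1.4516.
Dividing the baseline by the relative clearance: 64 / 1.4516 = 44 μmol/L.

44 μmol/L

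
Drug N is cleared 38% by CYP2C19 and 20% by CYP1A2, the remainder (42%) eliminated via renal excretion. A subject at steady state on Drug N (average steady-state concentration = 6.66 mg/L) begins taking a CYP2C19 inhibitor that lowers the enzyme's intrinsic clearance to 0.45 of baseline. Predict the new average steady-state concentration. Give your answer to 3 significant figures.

8.42 mg/L

CYP2C19: 0.38 × 0.45 = 0.171
CYP1A2: 0.2 (unchanged)
Other: 0.42 (unchanged)
CL_new/CL_old = 0.171 + 0.2 + 0.42 = 0.791.
New average steady-state concentration = baseline ÷ relative clearance = 6.66 / 0.791 = 8.42 mg/L.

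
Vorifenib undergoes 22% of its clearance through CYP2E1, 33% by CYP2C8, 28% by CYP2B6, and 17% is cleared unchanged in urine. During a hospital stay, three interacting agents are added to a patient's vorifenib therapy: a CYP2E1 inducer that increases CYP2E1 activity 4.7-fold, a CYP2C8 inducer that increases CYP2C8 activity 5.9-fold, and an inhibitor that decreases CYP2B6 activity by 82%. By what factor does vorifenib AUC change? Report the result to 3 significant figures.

CYP2E1: 0.22 × 4.7 = 1.034
CYP2C8: 0.33 × 5.9 = 1.947
CYP2B6: 0.28 × 0.18 = 0.0504
Other: 0.17 (unchanged)
Relative clearance = 1.034 + 1.947 + 0.0504 + 0.17 = 3.2014.
Because AUC varies inversely with clearance, the combined effect is 1 / 3.2014 = 0.312.

0.312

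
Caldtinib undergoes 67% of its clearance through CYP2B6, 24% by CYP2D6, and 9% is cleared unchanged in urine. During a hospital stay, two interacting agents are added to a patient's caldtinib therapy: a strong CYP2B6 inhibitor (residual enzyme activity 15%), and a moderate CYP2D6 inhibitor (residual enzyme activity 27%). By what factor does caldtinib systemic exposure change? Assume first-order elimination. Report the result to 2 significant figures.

The CYP2B6 pathway (67% of clearance) is reduced to 0.15× activity: 0.67 × 0.15 = 0.1005.
The CYP2D6 pathway (24% of clearance) falls to 0.27× activity: 0.24 × 0.27 = 0.0648.
The remaining 9% of clearance is unaffected.
Relative clearance = 0.1005 + 0.0648 + 0.09 = 0.2553.
Systemic exposure ∝ 1/CL: fold-change = 1 / 0.2553 = 3.9.

3.9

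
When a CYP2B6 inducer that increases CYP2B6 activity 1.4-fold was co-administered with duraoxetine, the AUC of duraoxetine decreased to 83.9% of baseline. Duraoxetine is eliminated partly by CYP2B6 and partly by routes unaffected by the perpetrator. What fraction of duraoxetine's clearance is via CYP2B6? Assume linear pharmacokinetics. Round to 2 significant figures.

Write x for the fraction cleared via CYP2B6. The observed AUC change means clearance rose to 1/0.839 = 1.192 of baseline.
Setting x·1.4 + (1 − x) = 1.192 and solving: x = (1.192 − 1)/(1.4 − 1) = 0.48.

0.48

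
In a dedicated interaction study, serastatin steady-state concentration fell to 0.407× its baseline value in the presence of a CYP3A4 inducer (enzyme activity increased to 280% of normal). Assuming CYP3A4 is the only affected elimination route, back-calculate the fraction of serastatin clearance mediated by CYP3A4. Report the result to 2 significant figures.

Call the CYP3A4 fraction fm. After the interaction, CL_new/CL_old = fm × 2.8 + (1 − fm).
Steady-state concentration ratio = 1 / (new CL fraction), so new CL fraction = 1 / 0.407 = 2.457.
fm × 2.8 + 1 − fm = 2.457  ⇒  fm × (2.8 − 1) = 1.457  ⇒  fm = 0.81.

0.81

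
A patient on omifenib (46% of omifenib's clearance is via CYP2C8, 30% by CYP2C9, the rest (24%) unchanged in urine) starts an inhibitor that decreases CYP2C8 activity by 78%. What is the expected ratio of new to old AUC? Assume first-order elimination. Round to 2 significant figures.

The CYP2C8 pathway (46% of clearance) is reduced to 0.22× activity: 0.46 × 0.22 = 0.1012.
CYP2C9 (30%) and the residual 24% are unaffected.
CL_new/CL_old = 0.1012 + 0.3 + 0.24 = 0.6412.
AUC ratio = CL_old/CL_new = 1 / 0.6412 = 1.6.

1.6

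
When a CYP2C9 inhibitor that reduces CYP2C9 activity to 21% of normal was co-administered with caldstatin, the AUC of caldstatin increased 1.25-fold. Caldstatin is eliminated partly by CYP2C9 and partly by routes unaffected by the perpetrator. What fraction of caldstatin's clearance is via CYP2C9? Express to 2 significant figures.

Call the CYP2C9 fraction fm. After the interaction, CL_new/CL_old = fm × 0.21 + (1 − fm).
AUC ratio = 1 / (new CL fraction), so new CL fraction = 1 / 1.25 = 0.8.
fm × 0.21 + 1 − fm = 0.8  ⇒  fm × (0.21 − 1) = −0.2  ⇒  fm = 0.25.

0.25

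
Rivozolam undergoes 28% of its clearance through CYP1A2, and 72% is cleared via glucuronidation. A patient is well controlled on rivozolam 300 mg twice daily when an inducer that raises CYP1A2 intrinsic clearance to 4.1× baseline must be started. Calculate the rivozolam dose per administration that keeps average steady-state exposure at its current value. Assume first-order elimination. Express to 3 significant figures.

560 mg

The CYP1A2 pathway (28% of clearance) rises to 4.1× activity: 0.28 × 4.1 = 1.148.
Non-CYP routes (72%) are unchanged.
CL_new/CL_old = 1.148 + 0.72 = 1.868.
Exposure is unchanged when dose changes in proportion to clearance. New dose = 300 mg × 1.868 = 560 mg.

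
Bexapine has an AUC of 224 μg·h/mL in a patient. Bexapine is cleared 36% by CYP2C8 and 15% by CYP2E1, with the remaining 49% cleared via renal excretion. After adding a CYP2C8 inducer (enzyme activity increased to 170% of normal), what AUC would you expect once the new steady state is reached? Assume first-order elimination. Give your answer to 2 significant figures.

1.8 × 10² μg·h/mL

CYP2C8: 0.36 × 1.7 = 0.612
CYP2E1: 0.15 (unchanged)
Other: 0.49 (unchanged)
CL_new/CL_old = 0.612 + 0.15 + 0.49 = 1.252.
AUC ∝ 1/CL, so new value = 224 / 1.252 = 1.8 × 10² μg·h/mL.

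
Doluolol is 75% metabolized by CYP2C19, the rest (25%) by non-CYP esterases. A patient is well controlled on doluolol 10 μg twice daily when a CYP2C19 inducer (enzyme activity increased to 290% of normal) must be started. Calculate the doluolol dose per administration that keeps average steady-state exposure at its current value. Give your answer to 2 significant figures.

24 μg

The CYP2C19 pathway (75% of clearance) is boosted to 2.9× activity: 0.75 × 2.9 = 2.175.
The remaining 25% of clearance is unaffected.
New clearance relative to baseline: 2.175 + 0.25 = 2.425.
Exposure is unchanged when dose changes in proportion to clearance. New dose = 10 μg × 2.425 = 24 μg.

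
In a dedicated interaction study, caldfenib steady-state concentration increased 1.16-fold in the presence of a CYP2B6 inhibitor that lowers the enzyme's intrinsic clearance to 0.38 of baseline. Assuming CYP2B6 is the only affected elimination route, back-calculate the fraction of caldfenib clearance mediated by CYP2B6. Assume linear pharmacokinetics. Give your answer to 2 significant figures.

0.22

Let fm be the CYP2B6 fraction. New clearance relative to baseline = fm × 0.38 + (1 − fm).
Steady-state concentration ratio = 1 / (new CL fraction), so new CL fraction = 1 / 1.16 = 0.8621.
fm × 0.38 + 1 − fm = 0.8621  ⇒  fm × (0.38 − 1) = −0.1379  ⇒  fm = 0.22.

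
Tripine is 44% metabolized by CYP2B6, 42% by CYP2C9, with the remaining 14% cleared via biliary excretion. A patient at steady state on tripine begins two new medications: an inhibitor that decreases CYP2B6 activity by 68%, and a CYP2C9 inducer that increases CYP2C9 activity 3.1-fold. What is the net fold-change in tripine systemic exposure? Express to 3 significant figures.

CYP2B6: 0.44 × 0.32 = 0.1408
CYP2C9: 0.42 × 3.1 = 1.302
Other: 0.14 (unchanged)
CL_new/CL_old = 0.1408 + 1.302 + 0.14 = 1.5828.
Net systemic exposure ratio = 1 / 1.5828 = 0.632.

0.632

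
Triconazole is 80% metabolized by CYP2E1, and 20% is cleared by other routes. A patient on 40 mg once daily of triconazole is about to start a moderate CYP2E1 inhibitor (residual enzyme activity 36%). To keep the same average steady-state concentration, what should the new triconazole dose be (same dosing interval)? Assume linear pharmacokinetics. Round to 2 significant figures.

20 mg

CYP2E1: 0.8 × 0.36 = 0.288
Other: 0.2 (unchanged)
CL_new/CL_old = 0.288 + 0.2 = 0.488.
To maintain the same steady-state level, dose must scale with clearance: new dose = 40 × 0.488 = 20 mg.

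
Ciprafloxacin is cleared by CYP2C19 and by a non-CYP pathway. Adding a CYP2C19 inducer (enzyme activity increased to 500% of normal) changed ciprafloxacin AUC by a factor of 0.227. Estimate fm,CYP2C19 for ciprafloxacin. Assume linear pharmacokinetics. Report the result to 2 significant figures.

Write x for the fraction cleared via CYP2C19. The observed AUC change means clearance rose to 1/0.227 = 4.405 of baseline.
Only the CYP2C19 route changed, so 4.405 = x·5 + (1 − x), giving x = 0.85.

0.85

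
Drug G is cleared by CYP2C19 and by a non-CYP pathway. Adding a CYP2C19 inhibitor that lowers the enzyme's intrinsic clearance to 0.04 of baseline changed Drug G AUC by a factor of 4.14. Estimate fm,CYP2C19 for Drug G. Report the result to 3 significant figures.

0.790

CL'/CL = 1 / 4.14 = 0.2415
0.04·fm + (1 − fm) = 0.2415
fm = (0.2415 − 1) / (0.04 − 1) = 0.790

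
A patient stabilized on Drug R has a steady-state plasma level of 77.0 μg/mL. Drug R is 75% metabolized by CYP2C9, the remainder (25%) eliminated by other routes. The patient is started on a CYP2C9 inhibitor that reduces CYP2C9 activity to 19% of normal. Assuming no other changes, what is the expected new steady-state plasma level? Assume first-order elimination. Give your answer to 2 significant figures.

2.0 × 10² μg/mL

The CYP2C9 pathway (75% of clearance) falls to 0.19× activity: 0.75 × 0.19 = 0.1425.
The remaining 25% of clearance is unaffected.
Relative clearance = 0.1425 + 0.25 = 0.3925.
New steady-state plasma level = baseline ÷ relative clearance = 77.0 / 0.3925 = 2.0 × 10² μg/mL.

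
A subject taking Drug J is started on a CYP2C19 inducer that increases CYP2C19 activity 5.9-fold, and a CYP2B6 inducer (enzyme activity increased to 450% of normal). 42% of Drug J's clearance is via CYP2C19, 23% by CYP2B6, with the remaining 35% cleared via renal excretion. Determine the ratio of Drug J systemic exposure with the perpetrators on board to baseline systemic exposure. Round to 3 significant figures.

The CYP2C19 pathway (42% of clearance) increases to 5.9× activity: 0.42 × 5.9 = 2.478.
The CYP2B6 pathway (23% of clearance) rises to 4.5× activity: 0.23 × 4.5 = 1.035.
The remaining 35% of clearance is unaffected.
CL_new/CL_old = 2.478 + 1.035 + 0.35 = 3.863.
Net systemic exposure ratio = 1 / 3.863 = 0.259.

0.259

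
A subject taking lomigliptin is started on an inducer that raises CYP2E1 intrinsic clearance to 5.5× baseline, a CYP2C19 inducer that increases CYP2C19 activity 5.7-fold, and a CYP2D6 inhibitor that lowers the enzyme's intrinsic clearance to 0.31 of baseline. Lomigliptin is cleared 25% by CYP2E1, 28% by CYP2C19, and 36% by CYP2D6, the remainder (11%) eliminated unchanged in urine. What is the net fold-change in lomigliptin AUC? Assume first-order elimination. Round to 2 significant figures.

The CYP2E1 pathway (25% of clearance) rises to 5.5× activity: 0.25 × 5.5 = 1.375.
The CYP2C19 pathway (28% of clearance) increases to 5.7× activity: 0.28 × 5.7 = 1.596.
The CYP2D6 pathway (36% of clearance) drops to 0.31× activity: 0.36 × 0.31 = 0.1116.
The remaining 11% of clearance is unaffected.
New clearance relative to baseline: 1.375 + 1.596 + 0.1116 + 0.11 = 3.1926.
AUC ∝ 1/CL: fold-change = 1 / 3.1926 = 0.31.

0.31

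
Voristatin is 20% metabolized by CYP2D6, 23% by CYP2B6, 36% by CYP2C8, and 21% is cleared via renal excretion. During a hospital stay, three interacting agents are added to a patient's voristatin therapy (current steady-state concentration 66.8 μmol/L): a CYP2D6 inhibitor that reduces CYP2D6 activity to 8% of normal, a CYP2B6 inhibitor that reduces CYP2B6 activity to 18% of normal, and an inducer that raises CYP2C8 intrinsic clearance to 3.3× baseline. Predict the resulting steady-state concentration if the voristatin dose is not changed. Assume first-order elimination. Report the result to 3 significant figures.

45.9 μmol/L

The CYP2D6 pathway (20% of clearance) drops to 0.08× activity: 0.2 × 0.08 = 0.016.
The CYP2B6 pathway (23% of clearance) drops to 0.18× activity: 0.23 × 0.18 = 0.0414.
The CYP2C8 pathway (36% of clearance) increases to 3.3× activity: 0.36 × 3.3 = 1.188.
Non-CYP routes (21%) are unchanged.
CL_new/CL_old = 0.016 + 0.0414 + 1.188 + 0.21 = 1.4554.
Steady-state concentration ∝ 1/CL: new value = 66.8 / 1.4554 = 45.9 μmol/L.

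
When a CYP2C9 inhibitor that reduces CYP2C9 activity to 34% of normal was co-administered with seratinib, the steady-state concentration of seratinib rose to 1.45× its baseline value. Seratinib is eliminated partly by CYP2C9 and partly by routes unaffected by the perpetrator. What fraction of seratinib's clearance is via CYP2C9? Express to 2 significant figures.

0.47

Write x for the fraction cleared via CYP2C9. The observed steady-state concentration change means clearance fell to 1/1.45 = 0.6897 of baseline.
Only the CYP2C9 route changed, so 0.6897 = x·0.34 + (1 − x), giving x = 0.47.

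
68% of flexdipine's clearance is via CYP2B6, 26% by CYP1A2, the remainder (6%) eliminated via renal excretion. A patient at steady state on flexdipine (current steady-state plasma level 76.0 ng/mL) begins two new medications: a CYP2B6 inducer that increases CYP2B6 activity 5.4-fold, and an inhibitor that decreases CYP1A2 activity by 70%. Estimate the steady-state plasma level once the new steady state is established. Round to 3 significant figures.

19.9 ng/mL

The CYP2B6 pathway (68% of clearance) increases to 5.4× activity: 0.68 × 5.4 = 3.672.
The CYP1A2 pathway (26% of clearance) is reduced to 0.3× activity: 0.26 × 0.3 = 0.078.
Non-CYP routes (6%) are unchanged.
Relative clearance = 3.672 + 0.078 + 0.06 = 3.81.
Steady-state plasma level ∝ 1/CL: new value = 76.0 / 3.81 = 19.9 ng/mL.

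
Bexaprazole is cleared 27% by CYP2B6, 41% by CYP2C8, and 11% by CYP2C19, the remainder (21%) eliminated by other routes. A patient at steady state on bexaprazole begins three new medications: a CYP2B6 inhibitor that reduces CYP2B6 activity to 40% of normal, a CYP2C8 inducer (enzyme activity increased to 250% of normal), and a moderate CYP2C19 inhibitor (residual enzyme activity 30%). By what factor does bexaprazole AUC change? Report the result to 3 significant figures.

0.727

CYP2B6: 0.27 × 0.4 = 0.108
CYP2C8: 0.41 × 2.5 = 1.025
CYP2C19: 0.11 × 0.3 = 0.033
Other: 0.21 (unchanged)
Relative clearance = 0.108 + 1.025 + 0.033 + 0.21 = 1.376.
Because AUC varies inversely with clearance, the combined effect is 1 / 1.376 = 0.727.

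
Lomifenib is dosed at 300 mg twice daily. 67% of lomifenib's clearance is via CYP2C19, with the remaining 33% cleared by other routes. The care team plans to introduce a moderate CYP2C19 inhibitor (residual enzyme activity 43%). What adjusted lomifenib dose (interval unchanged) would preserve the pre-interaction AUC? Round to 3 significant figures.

CYP2C19: 0.67 × 0.43 = 0.2881
Other: 0.33 (unchanged)
Relative clearance = 0.2881 + 0.33 = 0.6181.
Css,avg = (dose rate)/CL, so holding Css fixed requires dose ∝ CL: 300 × 0.6181 = 185 mg.

185 mg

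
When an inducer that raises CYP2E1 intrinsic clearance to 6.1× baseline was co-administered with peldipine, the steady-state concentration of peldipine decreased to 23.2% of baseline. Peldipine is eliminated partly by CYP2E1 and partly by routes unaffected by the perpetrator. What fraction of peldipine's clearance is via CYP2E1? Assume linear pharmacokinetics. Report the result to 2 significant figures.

Let x = fm,CYP2E1. Because steady-state concentration ∝ 1/CL, relative clearance rose to 1/0.232 = 4.31.
Setting x·6.1 + (1 − x) = 4.31 and solving: x = (4.31 − 1)/(6.1 − 1) = 0.65.

0.65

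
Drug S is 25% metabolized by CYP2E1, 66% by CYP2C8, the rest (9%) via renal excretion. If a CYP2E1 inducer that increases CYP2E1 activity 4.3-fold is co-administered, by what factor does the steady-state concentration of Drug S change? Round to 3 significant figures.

The CYP2E1 pathway (25% of clearance) rises to 4.3× activity: 0.25 × 4.3 = 1.075.
CYP2C8 (66%) and the residual 9% are unaffected.
New clearance relative to baseline: 1.075 + 0.66 + 0.09 = 1.825.
Steady-state concentration is inversely proportional to clearance, so the fold-change is 1 / 1.825 = 0.548.

0.548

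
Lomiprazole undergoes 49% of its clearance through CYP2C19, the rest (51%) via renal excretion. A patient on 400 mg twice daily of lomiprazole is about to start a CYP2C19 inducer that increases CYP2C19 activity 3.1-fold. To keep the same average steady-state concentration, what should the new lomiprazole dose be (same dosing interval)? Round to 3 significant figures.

812 mg

The CYP2C19 pathway (49% of clearance) rises to 3.1× activity: 0.49 × 3.1 = 1.519.
The remaining 51% of clearance is unaffected.
New clearance relative to baseline: 1.519 + 0.51 = 2.029.
Exposure is unchanged when dose changes in proportion to clearance. New dose = 400 mg × 2.029 = 812 mg.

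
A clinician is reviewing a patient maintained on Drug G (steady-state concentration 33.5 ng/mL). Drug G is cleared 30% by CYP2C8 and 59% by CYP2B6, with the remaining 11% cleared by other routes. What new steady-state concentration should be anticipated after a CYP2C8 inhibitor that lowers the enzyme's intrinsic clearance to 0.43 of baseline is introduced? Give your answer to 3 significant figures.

CYP2C8: 0.3 × 0.43 = 0.129
CYP2B6: 0.59 (unchanged)
Other: 0.11 (unchanged)
New clearance relative to baseline: 0.129 + 0.59 + 0.11 = 0.829.
With dosing unchanged, steady-state concentration scales as 1/CL: 33.5 / 0.829 = 40.4 ng/mL.

40.4 ng/mL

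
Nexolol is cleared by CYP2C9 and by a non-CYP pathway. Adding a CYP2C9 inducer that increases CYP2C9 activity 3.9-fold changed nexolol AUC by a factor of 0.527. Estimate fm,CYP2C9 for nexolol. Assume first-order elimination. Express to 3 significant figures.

CL'/CL = 1 / 0.527 = 1.898
3.9·fm + (1 − fm) = 1.898
fm = (1.898 − 1) / (3.9 − 1) = 0.309

0.309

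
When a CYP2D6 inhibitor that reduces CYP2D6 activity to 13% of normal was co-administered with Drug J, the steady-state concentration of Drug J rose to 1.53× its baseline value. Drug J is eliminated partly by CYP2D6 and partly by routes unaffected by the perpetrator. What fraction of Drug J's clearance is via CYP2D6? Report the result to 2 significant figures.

0.40

CL'/CL = 1 / 1.53 = 0.6536
0.13·fm + (1 − fm) = 0.6536
fm = (0.6536 − 1) / (0.13 − 1) = 0.40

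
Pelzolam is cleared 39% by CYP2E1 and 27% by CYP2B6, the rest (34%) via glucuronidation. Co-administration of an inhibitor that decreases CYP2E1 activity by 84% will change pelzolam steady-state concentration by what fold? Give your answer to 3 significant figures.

1.49

CYP2E1: 0.39 × 0.16 = 0.0624
CYP2B6: 0.27 (unchanged)
Other: 0.34 (unchanged)
CL_new/CL_old = 0.0624 + 0.27 + 0.34 = 0.6724.
Steady-state concentration is inversely proportional to clearance, so the fold-change is 1 / 0.6724 = 1.49.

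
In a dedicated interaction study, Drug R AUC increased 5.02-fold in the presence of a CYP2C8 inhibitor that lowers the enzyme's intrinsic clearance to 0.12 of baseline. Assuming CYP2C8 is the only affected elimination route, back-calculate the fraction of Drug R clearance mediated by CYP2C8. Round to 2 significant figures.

0.91

CL'/CL = 1 / 5.02 = 0.1992
0.12·fm + (1 − fm) = 0.1992
fm = (0.1992 − 1) / (0.12 − 1) = 0.91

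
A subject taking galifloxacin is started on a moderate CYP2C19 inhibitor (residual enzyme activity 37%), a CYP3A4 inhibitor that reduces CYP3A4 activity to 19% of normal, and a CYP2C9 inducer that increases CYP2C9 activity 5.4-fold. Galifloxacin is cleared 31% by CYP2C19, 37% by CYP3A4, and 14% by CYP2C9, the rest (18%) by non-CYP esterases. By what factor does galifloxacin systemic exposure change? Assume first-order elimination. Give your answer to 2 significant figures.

The CYP2C19 pathway (31% of clearance) drops to 0.37× activity: 0.31 × 0.37 = 0.1147.
The CYP3A4 pathway (37% of clearance) falls to 0.19× activity: 0.37 × 0.19 = 0.0703.
The CYP2C9 pathway (14% of clearance) rises to 5.4× activity: 0.14 × 5.4 = 0.756.
The remaining 18% of clearance is unaffected.
Relative clearance = 0.1147 + 0.0703 + 0.756 + 0.18 = 1.121.
Because systemic exposure varies inversely with clearance, the combined effect is 1 / 1.121 = 0.89.

0.89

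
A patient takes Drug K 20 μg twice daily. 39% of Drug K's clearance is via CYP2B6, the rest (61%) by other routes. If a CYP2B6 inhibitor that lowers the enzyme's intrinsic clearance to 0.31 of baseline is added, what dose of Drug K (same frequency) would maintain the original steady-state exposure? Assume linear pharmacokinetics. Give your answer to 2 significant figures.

CYP2B6: 0.39 × 0.31 = 0.1209
Other: 0.61 (unchanged)
Relative clearance = 0.1209 + 0.61 = 0.7309.
Exposure is unchanged when dose changes in proportion to clearance. New dose = 20 μg × 0.7309 = 15 μg.

15 μg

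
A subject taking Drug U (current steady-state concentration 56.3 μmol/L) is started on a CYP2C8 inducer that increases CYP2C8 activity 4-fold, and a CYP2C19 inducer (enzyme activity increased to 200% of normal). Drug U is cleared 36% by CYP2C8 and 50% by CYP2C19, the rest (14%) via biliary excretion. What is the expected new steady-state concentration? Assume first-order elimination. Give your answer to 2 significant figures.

22 μmol/L

The CYP2C8 pathway (36% of clearance) is boosted to 4× activity: 0.36 × 4 = 1.44.
The CYP2C19 pathway (50% of clearance) increases to 2× activity: 0.5 × 2 = 1.
Non-CYP routes (14%) are unchanged.
New clearance relative to baseline: 1.44 + 1 + 0.14 = 2.58.
Steady-state concentration ∝ 1/CL: new value = 56.3 / 2.58 = 22 μmol/L.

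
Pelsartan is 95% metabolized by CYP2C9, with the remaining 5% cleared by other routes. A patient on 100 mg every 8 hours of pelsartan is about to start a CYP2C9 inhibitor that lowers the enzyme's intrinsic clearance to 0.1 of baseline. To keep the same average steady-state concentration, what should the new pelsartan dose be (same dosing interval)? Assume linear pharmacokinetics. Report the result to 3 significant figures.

14.5 mg

The CYP2C9 pathway (95% of clearance) falls to 0.1× activity: 0.95 × 0.1 = 0.095.
The remaining 5% of clearance is unaffected.
CL_new/CL_old = 0.095 + 0.05 = 0.145.
Exposure is unchanged when dose changes in proportion to clearance. New dose = 100 mg × 0.145 = 14.5 mg.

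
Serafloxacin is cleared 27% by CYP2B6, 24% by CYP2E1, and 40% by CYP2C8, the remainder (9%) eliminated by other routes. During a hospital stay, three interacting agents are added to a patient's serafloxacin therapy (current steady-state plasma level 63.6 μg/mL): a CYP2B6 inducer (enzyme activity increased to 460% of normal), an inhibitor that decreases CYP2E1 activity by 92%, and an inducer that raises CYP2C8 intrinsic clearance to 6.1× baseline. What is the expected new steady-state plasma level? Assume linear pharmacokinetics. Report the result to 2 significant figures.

17 μg/mL

The CYP2B6 pathway (27% of clearance) rises to 4.6× activity: 0.27 × 4.6 = 1.242.
The CYP2E1 pathway (24% of clearance) is reduced to 0.08× activity: 0.24 × 0.08 = 0.0192.
The CYP2C8 pathway (40% of clearance) is boosted to 6.1× activity: 0.4 × 6.1 = 2.44.
The remaining 9% of clearance is unaffected.
Relative clearance = 1.242 + 0.0192 + 2.44 + 0.09 = 3.7912.
New steady-state plasma level = 63.6 / 3.7912 = 17 μg/mL (concentration scales inversely with clearance).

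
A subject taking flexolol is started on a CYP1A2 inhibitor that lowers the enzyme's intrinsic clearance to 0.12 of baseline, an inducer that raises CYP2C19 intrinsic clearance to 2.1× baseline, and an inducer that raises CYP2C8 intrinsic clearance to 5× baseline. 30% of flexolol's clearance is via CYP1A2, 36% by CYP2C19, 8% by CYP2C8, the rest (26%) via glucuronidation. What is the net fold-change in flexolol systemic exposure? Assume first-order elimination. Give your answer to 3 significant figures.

0.689

The CYP1A2 pathway (30% of clearance) falls to 0.12× activity: 0.3 × 0.12 = 0.036.
The CYP2C19 pathway (36% of clearance) is boosted to 2.1× activity: 0.36 × 2.1 = 0.756.
The CYP2C8 pathway (8% of clearance) increases to 5× activity: 0.08 × 5 = 0.4.
Non-CYP routes (26%) are unchanged.
Relative clearance = 0.036 + 0.756 + 0.4 + 0.26 = 1.452.
Because systemic exposure varies inversely with clearance, the combined effect is 1 / 1.452 = 0.689.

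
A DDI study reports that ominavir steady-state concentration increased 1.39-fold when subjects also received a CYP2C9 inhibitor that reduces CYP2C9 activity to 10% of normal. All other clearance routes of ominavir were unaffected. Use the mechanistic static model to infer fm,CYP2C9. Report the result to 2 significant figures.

Let fm be the CYP2C9 fraction. New clearance relative to baseline = fm × 0.1 + (1 − fm).
Steady-state concentration ratio = 1 / (new CL fraction), so new CL fraction = 1 / 1.39 = 0.7194.
fm × 0.1 + 1 − fm = 0.7194  ⇒  fm × (0.1 − 1) = −0.2806  ⇒  fm = 0.31.

0.31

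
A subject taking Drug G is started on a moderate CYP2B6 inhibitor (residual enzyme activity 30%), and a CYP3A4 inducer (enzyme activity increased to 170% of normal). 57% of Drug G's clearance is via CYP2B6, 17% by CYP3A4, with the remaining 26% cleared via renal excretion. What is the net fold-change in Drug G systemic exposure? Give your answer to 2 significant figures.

The CYP2B6 pathway (57% of clearance) falls to 0.3× activity: 0.57 × 0.3 = 0.171.
The CYP3A4 pathway (17% of clearance) is boosted to 1.7× activity: 0.17 × 1.7 = 0.289.
Non-CYP routes (26%) are unchanged.
New clearance relative to baseline: 0.171 + 0.289 + 0.26 = 0.72.
Systemic exposure ∝ 1/CL: fold-change = 1 / 0.72 = 1.4.

1.4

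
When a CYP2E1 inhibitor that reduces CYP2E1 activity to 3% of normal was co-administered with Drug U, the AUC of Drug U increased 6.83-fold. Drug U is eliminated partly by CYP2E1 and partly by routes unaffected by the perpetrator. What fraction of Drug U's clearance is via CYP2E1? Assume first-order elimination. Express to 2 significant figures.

0.88

CL'/CL = 1 / 6.83 = 0.1464
0.03·fm + (1 − fm) = 0.1464
fm = (0.1464 − 1) / (0.03 − 1) = 0.88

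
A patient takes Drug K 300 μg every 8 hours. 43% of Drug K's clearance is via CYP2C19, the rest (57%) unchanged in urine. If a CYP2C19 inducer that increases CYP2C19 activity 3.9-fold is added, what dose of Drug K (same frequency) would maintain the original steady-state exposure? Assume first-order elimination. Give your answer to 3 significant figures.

674 μg

CYP2C19: 0.43 × 3.9 = 1.677
Other: 0.57 (unchanged)
CL_new/CL_old = 1.677 + 0.57 = 2.247.
To maintain the same steady-state level, dose must scale with clearance: new dose = 300 × 2.247 = 674 μg.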